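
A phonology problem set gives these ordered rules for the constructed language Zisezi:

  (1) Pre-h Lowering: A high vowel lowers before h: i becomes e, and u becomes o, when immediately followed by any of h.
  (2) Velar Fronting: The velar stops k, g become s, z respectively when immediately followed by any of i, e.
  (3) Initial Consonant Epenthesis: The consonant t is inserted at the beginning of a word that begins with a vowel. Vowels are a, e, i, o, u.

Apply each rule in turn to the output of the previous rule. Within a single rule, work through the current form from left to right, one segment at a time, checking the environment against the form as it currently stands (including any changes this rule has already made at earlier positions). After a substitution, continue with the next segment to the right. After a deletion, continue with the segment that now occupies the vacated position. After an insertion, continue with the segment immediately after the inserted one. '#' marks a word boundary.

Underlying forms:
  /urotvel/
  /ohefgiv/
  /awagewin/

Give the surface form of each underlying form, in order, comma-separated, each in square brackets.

[turotvel], [tohefziv], [tawazewin]

/urotvel/:
  (1) Pre-h Lowering: no change — [urotvel]
  (2) Velar Fronting: no change — [urotvel]
  (3) Initial Consonant Epenthesis: [urotvel] → [turotvel]
/ohefgiv/:
  (1) Pre-h Lowering: no change — [ohefgiv]
  (2) Velar Fronting: [ohefgiv] → [ohefziv]
  (3) Initial Consonant Epenthesis: [ohefziv] → [tohefziv]
/awagewin/:
  (1) Pre-h Lowering: no change — [awagewin]
  (2) Velar Fronting: [awagewin] → [awazewin]
  (3) Initial Consonant Epenthesis: [awazewin] → [tawazewin]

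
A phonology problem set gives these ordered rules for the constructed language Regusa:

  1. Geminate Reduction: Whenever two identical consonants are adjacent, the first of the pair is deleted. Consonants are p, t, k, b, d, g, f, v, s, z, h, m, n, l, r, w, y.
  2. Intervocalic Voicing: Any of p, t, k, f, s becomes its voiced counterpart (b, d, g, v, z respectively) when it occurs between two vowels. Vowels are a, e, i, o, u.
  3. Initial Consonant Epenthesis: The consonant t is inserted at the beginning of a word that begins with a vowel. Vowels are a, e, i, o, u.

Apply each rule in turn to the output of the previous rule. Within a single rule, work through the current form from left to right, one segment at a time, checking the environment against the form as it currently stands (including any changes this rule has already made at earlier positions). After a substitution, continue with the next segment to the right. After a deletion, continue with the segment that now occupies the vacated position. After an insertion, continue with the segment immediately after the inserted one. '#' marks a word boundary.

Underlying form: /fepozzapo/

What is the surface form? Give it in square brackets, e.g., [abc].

[febozabo]

1 Geminate Reduction: [fepozzapo] → [fepozapo]
2 Intervocalic Voicing: [fepozapo] → [febozabo]
3 Initial Consonant Epenthesis: no change — [febozabo]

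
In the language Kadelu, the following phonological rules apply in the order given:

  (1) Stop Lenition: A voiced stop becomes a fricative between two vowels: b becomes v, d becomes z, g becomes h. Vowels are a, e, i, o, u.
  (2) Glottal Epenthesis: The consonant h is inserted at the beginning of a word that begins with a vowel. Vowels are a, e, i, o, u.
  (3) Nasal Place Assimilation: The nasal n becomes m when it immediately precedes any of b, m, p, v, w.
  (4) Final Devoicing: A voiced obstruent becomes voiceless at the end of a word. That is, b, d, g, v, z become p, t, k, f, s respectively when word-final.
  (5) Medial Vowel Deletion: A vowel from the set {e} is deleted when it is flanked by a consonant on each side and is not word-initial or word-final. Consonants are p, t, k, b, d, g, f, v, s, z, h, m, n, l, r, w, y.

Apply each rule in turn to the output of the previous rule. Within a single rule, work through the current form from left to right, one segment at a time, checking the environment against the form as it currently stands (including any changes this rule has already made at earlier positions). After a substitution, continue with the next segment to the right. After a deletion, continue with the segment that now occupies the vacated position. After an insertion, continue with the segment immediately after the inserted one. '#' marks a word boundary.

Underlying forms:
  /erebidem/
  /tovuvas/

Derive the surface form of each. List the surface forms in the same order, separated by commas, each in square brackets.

[hrvizm], [tovuvas]

/erebidem/:
  (1) Stop Lenition: [erebidem] → [erevizem]
  (2) Glottal Epenthesis: [erevizem] → [herevizem]
  (3) Nasal Place Assimilation: no change — [herevizem]
  (4) Final Devoicing: no change — [herevizem]
  (5) Medial Vowel Deletion: [herevizem] → [hrvizm]
/tovuvas/:
  (1) Stop Lenition: no change — [tovuvas]
  (2) Glottal Epenthesis: no change — [tovuvas]
  (3) Nasal Place Assimilation: no change — [tovuvas]
  (4) Final Devoicing: no change — [tovuvas]
  (5) Medial Vowel Deletion: no change — [tovuvas]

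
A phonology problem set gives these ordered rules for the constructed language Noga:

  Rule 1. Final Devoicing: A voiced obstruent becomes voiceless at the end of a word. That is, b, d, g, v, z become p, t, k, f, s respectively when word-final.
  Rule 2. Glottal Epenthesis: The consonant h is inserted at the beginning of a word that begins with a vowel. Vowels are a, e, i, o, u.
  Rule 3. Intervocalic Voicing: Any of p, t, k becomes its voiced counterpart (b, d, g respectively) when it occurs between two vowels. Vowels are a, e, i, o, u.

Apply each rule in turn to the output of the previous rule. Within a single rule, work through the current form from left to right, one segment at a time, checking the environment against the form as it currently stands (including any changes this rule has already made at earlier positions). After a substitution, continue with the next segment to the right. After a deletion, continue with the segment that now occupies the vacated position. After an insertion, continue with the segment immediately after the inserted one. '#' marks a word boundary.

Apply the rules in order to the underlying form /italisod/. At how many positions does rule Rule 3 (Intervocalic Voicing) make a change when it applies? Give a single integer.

Rule 1 Final Devoicing: [italisod] → [italisot]
Rule 2 Glottal Epenthesis: [italisot] → [hitalisot]
Rule 3 Intervocalic Voicing: [hitalisot] → [hidalisot]
Rule Rule 3 changed 1 position(s).

1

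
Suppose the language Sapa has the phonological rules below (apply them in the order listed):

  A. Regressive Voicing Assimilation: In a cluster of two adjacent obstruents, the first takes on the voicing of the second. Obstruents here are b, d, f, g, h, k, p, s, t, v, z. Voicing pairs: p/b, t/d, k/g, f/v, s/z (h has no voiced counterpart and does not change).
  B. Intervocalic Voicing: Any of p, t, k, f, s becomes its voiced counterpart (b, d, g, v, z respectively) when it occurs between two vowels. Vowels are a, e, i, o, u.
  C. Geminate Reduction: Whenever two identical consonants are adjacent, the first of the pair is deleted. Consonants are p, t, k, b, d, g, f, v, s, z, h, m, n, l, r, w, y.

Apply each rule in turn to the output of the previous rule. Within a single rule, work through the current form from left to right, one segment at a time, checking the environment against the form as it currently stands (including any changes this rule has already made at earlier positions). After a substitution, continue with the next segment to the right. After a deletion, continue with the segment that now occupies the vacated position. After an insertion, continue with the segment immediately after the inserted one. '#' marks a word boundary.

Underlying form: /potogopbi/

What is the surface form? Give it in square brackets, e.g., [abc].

A Regressive Voicing Assimilation: [potogopbi] → [potogobbi]
B Intervocalic Voicing: [potogobbi] → [podogobbi]
C Geminate Reduction: [podogobbi] → [podogobi]

[podogobi]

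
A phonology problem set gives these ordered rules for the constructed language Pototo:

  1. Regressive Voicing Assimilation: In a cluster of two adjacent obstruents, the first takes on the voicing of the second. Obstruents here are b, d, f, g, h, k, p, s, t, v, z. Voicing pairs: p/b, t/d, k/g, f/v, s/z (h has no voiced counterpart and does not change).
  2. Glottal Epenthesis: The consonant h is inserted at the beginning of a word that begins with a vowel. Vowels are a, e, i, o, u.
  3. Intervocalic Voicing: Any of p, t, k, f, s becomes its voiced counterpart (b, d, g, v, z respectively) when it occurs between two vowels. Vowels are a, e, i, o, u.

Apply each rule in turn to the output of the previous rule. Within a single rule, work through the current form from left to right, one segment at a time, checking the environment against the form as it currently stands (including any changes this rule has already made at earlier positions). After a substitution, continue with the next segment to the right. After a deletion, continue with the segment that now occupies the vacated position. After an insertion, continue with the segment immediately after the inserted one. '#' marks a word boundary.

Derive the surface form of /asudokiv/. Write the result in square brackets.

[hazudogiv]

1 Regressive Voicing Assimilation: no change — [asudokiv]
2 Glottal Epenthesis: [asudokiv] → [hasudokiv]
3 Intervocalic Voicing: [hasudokiv] → [hazudogiv]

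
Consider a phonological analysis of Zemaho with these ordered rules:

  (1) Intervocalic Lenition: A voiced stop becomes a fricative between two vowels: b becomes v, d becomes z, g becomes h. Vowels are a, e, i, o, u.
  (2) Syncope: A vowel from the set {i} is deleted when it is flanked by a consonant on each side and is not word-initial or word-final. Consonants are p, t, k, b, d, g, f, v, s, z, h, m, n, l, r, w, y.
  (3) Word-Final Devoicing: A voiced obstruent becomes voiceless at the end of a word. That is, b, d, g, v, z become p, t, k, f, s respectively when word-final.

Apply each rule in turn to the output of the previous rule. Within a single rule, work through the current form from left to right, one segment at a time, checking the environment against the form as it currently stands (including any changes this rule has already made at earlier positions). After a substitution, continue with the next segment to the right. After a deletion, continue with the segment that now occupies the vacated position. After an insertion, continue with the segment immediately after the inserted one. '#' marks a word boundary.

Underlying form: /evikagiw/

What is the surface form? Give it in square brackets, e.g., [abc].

(1) Intervocalic Lenition: [evikagiw] → [evikahiw]
(2) Syncope: [evikahiw] → [evkahw]
(3) Word-Final Devoicing: no change — [evkahw]

[evkahw]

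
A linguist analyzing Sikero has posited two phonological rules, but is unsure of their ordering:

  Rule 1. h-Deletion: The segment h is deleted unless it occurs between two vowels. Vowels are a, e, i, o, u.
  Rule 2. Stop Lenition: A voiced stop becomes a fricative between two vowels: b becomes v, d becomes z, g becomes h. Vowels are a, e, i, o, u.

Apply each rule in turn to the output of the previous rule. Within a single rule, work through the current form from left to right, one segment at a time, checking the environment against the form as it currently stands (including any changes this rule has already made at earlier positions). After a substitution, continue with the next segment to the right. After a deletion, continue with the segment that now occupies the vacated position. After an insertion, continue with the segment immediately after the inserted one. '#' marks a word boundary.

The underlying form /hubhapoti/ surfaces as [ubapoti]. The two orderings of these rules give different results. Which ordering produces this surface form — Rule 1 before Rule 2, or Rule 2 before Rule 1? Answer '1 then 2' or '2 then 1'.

Order 1 then 2:
  1 h-Deletion: [hubhapoti] → [ubapoti]
  2 Stop Lenition: [ubapoti] → [uvapoti]
  result: [uvapoti]
Order 2 then 1:
  2 Stop Lenition: no change — [hubhapoti]
  1 h-Deletion: [hubhapoti] → [ubapoti]
  result: [ubapoti]

2 then 1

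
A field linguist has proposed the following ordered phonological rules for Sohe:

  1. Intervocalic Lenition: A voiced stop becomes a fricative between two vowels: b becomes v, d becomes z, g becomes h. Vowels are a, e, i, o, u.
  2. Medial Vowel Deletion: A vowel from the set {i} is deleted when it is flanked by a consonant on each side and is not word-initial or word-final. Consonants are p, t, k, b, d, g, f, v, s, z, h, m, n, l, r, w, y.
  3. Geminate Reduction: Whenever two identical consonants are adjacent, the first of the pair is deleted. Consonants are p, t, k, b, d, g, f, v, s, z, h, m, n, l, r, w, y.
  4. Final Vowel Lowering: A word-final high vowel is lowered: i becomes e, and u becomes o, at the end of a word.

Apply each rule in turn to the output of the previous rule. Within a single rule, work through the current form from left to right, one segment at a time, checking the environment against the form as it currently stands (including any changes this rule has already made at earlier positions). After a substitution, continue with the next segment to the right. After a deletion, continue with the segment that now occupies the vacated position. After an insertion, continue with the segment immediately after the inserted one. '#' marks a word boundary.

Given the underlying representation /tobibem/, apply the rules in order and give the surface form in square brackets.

[tovem]

1 Intervocalic Lenition: [tobibem] → [tovivem]
2 Medial Vowel Deletion: [tovivem] → [tovvem]
3 Geminate Reduction: [tovvem] → [tovem]
4 Final Vowel Lowering: no change — [tovem]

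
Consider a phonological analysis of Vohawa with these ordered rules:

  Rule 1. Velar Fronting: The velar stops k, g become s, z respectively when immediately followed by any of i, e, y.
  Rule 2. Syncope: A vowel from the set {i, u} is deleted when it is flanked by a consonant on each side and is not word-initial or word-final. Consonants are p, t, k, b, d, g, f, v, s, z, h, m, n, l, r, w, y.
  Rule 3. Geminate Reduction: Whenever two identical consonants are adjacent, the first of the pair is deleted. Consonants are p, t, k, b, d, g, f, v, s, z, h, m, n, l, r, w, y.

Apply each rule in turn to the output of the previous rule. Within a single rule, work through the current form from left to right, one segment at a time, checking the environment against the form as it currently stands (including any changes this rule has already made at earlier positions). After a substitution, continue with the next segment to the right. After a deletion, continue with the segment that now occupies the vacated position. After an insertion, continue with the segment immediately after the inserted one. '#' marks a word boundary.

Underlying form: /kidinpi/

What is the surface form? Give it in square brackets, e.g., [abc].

Rule 1 Velar Fronting: [kidinpi] → [sidinpi]
Rule 2 Syncope: [sidinpi] → [sdnpi]
Rule 3 Geminate Reduction: no change — [sdnpi]

[sdnpi]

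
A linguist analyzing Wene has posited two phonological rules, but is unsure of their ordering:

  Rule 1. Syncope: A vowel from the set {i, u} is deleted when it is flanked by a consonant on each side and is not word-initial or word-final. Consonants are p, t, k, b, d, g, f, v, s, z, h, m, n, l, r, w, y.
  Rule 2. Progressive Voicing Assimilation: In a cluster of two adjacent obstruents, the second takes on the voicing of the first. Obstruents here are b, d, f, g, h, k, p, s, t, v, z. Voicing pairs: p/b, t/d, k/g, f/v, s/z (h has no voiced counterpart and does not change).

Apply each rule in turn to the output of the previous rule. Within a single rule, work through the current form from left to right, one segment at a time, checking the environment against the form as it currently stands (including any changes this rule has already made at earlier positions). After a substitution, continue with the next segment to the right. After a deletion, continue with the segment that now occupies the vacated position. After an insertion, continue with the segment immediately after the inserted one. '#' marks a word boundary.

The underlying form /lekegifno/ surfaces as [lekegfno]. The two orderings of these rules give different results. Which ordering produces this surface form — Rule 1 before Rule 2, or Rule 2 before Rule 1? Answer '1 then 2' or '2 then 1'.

Order 1 then 2:
  1 Syncope: [lekegifno] → [lekegfno]
  2 Progressive Voicing Assimilation: [lekegfno] → [lekegvno]
  result: [lekegvno]
Order 2 then 1:
  2 Progressive Voicing Assimilation: no change — [lekegifno]
  1 Syncope: [lekegifno] → [lekegfno]
  result: [lekegfno]

2 then 1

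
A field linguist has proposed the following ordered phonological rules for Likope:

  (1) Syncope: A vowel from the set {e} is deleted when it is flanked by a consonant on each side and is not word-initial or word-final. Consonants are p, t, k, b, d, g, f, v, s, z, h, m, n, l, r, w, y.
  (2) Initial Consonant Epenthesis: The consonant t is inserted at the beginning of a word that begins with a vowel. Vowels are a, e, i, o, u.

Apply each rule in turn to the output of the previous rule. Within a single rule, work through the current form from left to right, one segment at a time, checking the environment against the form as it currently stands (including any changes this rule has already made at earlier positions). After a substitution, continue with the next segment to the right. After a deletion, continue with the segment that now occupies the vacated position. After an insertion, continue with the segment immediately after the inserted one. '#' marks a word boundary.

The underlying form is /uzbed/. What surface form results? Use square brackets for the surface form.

[tuzbd]

(1) Syncope: [uzbed] → [uzbd]
(2) Initial Consonant Epenthesis: [uzbd] → [tuzbd]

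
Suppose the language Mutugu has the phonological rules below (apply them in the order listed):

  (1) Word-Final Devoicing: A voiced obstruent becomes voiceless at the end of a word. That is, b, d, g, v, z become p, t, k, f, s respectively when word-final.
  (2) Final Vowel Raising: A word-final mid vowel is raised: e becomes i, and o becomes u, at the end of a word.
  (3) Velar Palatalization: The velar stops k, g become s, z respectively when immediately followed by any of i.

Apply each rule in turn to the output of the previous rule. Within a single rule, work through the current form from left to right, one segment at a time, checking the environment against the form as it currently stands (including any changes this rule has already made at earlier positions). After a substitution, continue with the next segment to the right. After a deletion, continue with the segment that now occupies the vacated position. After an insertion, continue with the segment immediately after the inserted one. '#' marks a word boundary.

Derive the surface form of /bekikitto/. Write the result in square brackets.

(1) Word-Final Devoicing: no change — [bekikitto]
(2) Final Vowel Raising: [bekikitto] → [bekikittu]
(3) Velar Palatalization: [bekikittu] → [besisittu]

[besisittu]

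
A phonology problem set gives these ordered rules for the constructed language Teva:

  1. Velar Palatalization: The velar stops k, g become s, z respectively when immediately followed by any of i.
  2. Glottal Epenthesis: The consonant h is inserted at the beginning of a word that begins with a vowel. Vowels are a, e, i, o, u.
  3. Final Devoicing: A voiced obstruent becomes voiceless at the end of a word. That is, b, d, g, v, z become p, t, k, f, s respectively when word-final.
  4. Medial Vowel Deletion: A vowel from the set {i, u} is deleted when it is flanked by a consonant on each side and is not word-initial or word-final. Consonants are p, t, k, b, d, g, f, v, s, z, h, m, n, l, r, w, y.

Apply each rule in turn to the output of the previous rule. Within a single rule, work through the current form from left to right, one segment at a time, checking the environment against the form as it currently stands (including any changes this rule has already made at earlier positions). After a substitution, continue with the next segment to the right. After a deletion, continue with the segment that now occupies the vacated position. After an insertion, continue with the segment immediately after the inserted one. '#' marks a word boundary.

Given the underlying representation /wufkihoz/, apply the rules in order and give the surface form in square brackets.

1 Velar Palatalization: [wufkihoz] → [wufsihoz]
2 Glottal Epenthesis: no change — [wufsihoz]
3 Final Devoicing: [wufsihoz] → [wufsihos]
4 Medial Vowel Deletion: [wufsihos] → [wfshos]

[wfshos]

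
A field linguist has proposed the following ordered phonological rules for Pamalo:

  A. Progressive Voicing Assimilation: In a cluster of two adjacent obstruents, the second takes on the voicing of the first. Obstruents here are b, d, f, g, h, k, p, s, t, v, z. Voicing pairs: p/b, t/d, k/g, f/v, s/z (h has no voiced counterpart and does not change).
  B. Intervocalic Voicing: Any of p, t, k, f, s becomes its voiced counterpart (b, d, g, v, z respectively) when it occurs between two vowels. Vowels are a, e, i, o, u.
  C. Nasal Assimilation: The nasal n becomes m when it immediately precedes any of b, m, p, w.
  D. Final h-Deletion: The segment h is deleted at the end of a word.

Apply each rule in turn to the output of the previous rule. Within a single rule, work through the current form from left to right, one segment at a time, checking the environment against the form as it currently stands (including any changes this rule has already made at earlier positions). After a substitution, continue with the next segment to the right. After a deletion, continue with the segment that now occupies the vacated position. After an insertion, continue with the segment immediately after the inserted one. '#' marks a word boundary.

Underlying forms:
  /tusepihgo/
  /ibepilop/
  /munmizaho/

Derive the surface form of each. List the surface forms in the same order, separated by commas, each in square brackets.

/tusepihgo/:
  A Progressive Voicing Assimilation: [tusepihgo] → [tusepihko]
  B Intervocalic Voicing: [tusepihko] → [tuzebihko]
  C Nasal Assimilation: no change — [tuzebihko]
  D Final h-Deletion: no change — [tuzebihko]
/ibepilop/:
  A Progressive Voicing Assimilation: no change — [ibepilop]
  B Intervocalic Voicing: [ibepilop] → [ibebilop]
  C Nasal Assimilation: no change — [ibebilop]
  D Final h-Deletion: no change — [ibebilop]
/munmizaho/:
  A Progressive Voicing Assimilation: no change — [munmizaho]
  B Intervocalic Voicing: no change — [munmizaho]
  C Nasal Assimilation: [munmizaho] → [mummizaho]
  D Final h-Deletion: no change — [mummizaho]

[tuzebihko], [ibebilop], [mummizaho]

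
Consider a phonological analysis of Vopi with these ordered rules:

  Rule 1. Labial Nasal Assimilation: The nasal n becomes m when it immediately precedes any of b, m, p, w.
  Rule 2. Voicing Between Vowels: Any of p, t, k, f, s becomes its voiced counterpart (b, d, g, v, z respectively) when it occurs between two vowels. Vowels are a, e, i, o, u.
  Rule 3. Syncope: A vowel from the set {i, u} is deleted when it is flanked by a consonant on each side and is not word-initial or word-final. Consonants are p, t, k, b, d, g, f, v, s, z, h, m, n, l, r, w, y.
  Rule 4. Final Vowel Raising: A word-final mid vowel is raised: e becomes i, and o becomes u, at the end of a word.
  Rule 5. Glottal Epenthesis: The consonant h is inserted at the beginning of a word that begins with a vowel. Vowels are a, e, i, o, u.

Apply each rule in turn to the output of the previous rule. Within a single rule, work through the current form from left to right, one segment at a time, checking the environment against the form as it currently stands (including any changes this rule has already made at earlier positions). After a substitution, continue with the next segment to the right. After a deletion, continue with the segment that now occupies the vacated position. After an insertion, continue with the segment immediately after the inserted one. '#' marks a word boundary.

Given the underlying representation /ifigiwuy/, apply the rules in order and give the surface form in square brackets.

Rule 1 Labial Nasal Assimilation: no change — [ifigiwuy]
Rule 2 Voicing Between Vowels: [ifigiwuy] → [ivigiwuy]
Rule 3 Syncope: [ivigiwuy] → [ivgwy]
Rule 4 Final Vowel Raising: no change — [ivgwy]
Rule 5 Glottal Epenthesis: [ivgwy] → [hivgwy]

[hivgwy]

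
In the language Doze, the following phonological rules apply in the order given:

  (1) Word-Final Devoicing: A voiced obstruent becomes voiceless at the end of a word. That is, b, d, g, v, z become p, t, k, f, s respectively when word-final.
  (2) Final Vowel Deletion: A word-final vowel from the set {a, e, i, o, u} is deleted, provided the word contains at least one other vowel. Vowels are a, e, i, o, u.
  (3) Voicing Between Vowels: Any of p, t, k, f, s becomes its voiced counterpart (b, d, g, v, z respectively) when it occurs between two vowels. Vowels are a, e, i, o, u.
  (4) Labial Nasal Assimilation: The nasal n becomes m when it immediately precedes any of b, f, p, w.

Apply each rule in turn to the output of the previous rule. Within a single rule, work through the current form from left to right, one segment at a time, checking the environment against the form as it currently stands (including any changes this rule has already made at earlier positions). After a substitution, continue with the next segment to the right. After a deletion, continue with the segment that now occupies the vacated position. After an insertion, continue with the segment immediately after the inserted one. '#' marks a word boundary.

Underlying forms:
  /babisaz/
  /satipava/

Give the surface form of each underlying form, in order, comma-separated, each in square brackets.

/babisaz/:
  (1) Word-Final Devoicing: [babisaz] → [babisas]
  (2) Final Vowel Deletion: no change — [babisas]
  (3) Voicing Between Vowels: [babisas] → [babizas]
  (4) Labial Nasal Assimilation: no change — [babizas]
/satipava/:
  (1) Word-Final Devoicing: no change — [satipava]
  (2) Final Vowel Deletion: [satipava] → [satipav]
  (3) Voicing Between Vowels: [satipav] → [sadibav]
  (4) Labial Nasal Assimilation: no change — [sadibav]

[babizas], [sadibav]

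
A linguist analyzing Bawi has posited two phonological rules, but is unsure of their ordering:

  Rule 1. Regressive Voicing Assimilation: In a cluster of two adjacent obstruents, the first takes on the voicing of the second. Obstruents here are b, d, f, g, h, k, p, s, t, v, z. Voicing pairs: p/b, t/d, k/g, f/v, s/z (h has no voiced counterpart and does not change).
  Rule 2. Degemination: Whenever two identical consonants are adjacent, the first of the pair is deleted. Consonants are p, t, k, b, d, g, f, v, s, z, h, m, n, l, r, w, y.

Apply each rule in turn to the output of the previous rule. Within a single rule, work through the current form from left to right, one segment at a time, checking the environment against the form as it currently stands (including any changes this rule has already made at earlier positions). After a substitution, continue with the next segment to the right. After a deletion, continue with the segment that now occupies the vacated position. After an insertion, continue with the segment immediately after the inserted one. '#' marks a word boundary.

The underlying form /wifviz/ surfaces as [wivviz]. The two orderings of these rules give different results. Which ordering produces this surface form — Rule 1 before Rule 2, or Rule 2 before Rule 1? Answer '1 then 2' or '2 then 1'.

Order 1 then 2:
  1 Regressive Voicing Assimilation: [wifviz] → [wivviz]
  2 Degemination: [wivviz] → [wiviz]
  result: [wiviz]
Order 2 then 1:
  2 Degemination: no change — [wifviz]
  1 Regressive Voicing Assimilation: [wifviz] → [wivviz]
  result: [wivviz]

2 then 1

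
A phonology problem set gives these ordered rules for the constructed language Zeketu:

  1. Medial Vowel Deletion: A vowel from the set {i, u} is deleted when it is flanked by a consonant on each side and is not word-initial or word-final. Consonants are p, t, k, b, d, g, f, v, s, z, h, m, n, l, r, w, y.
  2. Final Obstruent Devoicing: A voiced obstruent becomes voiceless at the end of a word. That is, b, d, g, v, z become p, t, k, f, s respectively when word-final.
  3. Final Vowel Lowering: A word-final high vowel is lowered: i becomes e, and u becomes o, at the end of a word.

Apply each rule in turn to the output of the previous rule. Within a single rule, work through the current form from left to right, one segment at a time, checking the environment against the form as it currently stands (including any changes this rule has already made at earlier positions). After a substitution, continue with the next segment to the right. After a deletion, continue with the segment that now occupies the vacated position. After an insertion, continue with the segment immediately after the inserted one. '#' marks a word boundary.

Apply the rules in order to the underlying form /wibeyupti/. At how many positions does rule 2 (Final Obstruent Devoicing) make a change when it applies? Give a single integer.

1 Medial Vowel Deletion: [wibeyupti] → [wbeypti]
2 Final Obstruent Devoicing: no change — [wbeypti]
3 Final Vowel Lowering: [wbeypti] → [wbeypte]
Rule 2 changed 0 position(s).

0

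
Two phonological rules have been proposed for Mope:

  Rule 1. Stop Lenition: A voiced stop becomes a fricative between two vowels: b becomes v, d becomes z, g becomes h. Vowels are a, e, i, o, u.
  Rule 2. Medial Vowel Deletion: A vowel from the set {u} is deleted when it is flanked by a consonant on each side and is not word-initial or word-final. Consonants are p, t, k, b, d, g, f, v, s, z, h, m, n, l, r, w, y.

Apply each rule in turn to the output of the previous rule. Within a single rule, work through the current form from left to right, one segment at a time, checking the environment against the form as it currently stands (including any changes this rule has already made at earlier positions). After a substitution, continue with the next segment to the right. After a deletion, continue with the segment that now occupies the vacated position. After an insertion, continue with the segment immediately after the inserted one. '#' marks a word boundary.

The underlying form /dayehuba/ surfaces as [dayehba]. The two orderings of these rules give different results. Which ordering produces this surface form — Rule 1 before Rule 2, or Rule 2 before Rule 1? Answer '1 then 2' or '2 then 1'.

Order 1 then 2:
  1 Stop Lenition: [dayehuba] → [dayehuva]
  2 Medial Vowel Deletion: [dayehuva] → [dayehva]
  result: [dayehva]
Order 2 then 1:
  2 Medial Vowel Deletion: [dayehuba] → [dayehba]
  1 Stop Lenition: no change — [dayehba]
  result: [dayehba]

2 then 1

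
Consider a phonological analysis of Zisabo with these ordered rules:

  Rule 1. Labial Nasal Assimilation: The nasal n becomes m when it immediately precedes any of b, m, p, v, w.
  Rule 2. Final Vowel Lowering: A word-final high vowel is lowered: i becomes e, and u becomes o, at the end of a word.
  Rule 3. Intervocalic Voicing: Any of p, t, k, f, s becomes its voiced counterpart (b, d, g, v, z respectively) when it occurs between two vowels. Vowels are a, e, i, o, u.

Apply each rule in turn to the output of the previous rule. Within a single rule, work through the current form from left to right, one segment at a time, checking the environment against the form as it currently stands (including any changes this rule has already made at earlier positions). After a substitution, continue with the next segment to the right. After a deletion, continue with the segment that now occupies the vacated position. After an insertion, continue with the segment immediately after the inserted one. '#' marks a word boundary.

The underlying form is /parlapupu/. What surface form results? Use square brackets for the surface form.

[parlabubo]

Rule 1 Labial Nasal Assimilation: no change — [parlapupu]
Rule 2 Final Vowel Lowering: [parlapupu] → [parlapupo]
Rule 3 Intervocalic Voicing: [parlapupo] → [parlabubo]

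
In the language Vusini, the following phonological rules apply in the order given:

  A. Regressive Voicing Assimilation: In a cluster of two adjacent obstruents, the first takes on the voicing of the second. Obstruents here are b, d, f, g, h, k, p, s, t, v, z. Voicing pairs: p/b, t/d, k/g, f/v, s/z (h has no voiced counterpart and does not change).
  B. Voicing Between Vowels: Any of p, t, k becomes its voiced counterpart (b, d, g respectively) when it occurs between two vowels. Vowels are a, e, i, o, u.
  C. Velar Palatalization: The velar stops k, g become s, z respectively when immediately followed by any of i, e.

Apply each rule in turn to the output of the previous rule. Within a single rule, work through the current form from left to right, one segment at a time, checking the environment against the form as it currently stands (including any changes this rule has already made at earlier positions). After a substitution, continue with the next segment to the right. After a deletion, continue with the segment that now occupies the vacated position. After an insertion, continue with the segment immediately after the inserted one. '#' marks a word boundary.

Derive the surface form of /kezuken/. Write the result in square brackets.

A Regressive Voicing Assimilation: no change — [kezuken]
B Voicing Between Vowels: [kezuken] → [kezugen]
C Velar Palatalization: [kezugen] → [sezuzen]

[sezuzen]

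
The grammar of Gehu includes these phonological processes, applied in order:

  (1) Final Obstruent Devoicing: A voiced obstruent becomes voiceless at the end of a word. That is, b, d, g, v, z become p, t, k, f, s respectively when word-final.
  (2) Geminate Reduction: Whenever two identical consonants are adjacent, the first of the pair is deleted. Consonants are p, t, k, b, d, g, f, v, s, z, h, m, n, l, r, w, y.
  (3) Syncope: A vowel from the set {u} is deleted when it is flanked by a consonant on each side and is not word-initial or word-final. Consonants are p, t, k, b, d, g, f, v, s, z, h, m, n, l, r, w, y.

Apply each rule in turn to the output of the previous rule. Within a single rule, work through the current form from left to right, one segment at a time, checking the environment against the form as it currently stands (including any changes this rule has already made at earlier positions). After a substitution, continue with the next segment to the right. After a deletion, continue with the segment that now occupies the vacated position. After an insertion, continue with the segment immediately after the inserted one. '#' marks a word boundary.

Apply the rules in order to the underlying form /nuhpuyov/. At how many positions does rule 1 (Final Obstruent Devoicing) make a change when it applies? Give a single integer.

1

(1) Final Obstruent Devoicing: [nuhpuyov] → [nuhpuyof]
(2) Geminate Reduction: no change — [nuhpuyof]
(3) Syncope: [nuhpuyof] → [nhpyof]
Rule 1 changed 1 position(s).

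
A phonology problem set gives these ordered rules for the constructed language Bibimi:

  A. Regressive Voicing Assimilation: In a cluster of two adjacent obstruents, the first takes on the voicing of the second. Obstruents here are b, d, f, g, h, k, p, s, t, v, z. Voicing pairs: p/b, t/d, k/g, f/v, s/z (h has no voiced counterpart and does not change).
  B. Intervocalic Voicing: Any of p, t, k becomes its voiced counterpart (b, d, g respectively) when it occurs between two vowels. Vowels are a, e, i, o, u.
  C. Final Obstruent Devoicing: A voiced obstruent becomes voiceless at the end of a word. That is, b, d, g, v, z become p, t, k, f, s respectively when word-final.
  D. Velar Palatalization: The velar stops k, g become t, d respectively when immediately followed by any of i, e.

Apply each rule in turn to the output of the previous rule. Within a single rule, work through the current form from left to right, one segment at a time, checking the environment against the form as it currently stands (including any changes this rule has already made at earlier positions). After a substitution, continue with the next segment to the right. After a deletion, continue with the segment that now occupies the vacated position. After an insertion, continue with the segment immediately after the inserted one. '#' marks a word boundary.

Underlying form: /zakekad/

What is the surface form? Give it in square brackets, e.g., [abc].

[zadegat]

A Regressive Voicing Assimilation: no change — [zakekad]
B Intervocalic Voicing: [zakekad] → [zagegad]
C Final Obstruent Devoicing: [zagegad] → [zagegat]
D Velar Palatalization: [zagegat] → [zadegat]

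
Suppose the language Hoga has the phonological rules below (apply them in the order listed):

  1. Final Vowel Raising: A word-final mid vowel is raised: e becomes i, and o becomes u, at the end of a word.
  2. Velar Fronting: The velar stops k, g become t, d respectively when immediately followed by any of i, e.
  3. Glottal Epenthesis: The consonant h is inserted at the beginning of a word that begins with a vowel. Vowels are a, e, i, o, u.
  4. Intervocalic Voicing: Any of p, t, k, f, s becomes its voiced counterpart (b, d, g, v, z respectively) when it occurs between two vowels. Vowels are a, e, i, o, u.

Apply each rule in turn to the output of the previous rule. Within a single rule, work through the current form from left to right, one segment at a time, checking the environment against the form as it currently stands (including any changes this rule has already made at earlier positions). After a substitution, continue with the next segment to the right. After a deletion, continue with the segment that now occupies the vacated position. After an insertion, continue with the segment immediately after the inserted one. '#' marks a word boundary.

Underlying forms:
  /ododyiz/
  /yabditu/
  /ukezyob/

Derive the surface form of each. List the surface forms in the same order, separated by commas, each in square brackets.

/ododyiz/:
  1 Final Vowel Raising: no change — [ododyiz]
  2 Velar Fronting: no change — [ododyiz]
  3 Glottal Epenthesis: [ododyiz] → [hododyiz]
  4 Intervocalic Voicing: no change — [hododyiz]
/yabditu/:
  1 Final Vowel Raising: no change — [yabditu]
  2 Velar Fronting: no change — [yabditu]
  3 Glottal Epenthesis: no change — [yabditu]
  4 Intervocalic Voicing: [yabditu] → [yabdidu]
/ukezyob/:
  1 Final Vowel Raising: no change — [ukezyob]
  2 Velar Fronting: [ukezyob] → [utezyob]
  3 Glottal Epenthesis: [utezyob] → [hutezyob]
  4 Intervocalic Voicing: [hutezyob] → [hudezyob]

[hododyiz], [yabdidu], [hudezyob]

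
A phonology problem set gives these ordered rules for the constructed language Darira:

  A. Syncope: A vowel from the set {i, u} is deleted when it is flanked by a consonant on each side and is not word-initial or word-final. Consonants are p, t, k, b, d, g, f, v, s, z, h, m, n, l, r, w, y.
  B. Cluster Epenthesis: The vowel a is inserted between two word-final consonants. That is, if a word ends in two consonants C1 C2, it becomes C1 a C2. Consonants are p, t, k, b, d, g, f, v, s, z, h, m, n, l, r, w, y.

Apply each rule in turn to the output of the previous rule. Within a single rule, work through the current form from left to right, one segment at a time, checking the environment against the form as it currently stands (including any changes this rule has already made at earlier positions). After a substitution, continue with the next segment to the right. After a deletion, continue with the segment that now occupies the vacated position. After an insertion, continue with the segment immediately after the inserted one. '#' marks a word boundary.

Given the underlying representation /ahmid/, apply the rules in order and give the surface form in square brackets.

A Syncope: [ahmid] → [ahmd]
B Cluster Epenthesis: [ahmd] → [ahmad]

[ahmad]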